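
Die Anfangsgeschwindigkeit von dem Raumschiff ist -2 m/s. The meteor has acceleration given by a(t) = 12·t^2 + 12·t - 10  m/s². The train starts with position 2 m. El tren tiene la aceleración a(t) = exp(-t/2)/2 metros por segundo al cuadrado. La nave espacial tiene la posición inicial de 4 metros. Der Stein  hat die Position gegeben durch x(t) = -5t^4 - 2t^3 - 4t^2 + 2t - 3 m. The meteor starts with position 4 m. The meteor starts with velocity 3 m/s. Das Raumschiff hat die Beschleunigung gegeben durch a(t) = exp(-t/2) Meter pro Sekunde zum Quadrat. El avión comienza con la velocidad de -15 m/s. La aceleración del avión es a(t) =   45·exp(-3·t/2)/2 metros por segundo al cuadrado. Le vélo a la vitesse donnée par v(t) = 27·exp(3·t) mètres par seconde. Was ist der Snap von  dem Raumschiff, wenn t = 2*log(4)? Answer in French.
En partant de l'accélération a(t) = exp(-t/2), nous prenons 2 dérivées. En dérivant l'accélération, nous obtenons le jerk: j(t) = -exp(-t/2)/2. La dérivée du jerk donne le snap: s(t) = exp(-t/2)/4. Nous avons le snap s(t) = exp(-t/2)/4. En substituant t = 2*log(4): s(2*log(4)) = 1/16.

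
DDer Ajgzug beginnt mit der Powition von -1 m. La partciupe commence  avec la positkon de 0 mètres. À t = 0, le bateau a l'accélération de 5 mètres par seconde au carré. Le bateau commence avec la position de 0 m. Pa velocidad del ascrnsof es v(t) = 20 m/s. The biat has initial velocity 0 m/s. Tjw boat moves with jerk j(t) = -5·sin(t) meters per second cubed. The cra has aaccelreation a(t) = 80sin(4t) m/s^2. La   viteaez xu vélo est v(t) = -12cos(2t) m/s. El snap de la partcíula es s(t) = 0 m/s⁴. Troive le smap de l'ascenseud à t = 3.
Nous devons dériver notre équation de la vitesse v(t) = 20 3 fois. En prenant d/dt de v(t), nous trouvons a(t) = 0. La dérivée de l'accélération donne le jerk: j(t) = 0. La dérivée du jerk donne le snap: s(t) = 0. De l'équation du snap s(t) = 0, nous substituons t = 3 pour obtenir s = 0.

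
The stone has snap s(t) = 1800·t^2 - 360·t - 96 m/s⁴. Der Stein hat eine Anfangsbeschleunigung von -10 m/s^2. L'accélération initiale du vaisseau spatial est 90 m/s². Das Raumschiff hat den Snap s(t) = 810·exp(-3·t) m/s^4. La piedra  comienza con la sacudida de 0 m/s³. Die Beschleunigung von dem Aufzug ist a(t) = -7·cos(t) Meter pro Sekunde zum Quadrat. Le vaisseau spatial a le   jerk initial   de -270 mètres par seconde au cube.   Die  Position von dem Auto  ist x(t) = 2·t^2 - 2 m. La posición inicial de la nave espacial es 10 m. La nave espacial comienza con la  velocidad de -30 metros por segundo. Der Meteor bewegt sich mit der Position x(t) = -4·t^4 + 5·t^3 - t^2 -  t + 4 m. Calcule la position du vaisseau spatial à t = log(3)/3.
En partant du snap s(t) = 810·exp(-3·t), nous prenons 4 primitives. L'intégrale du snap, avec j(0) = -270, donne le jerk: j(t) = -270·exp(-3·t). En intégrant le jerk et en utilisant la condition initiale a(0) = 90, nous obtenons a(t) = 90·exp(-3·t). En prenant ∫a(t)dt et en appliquant v(0) = -30, nous trouvons v(t) = -30·exp(-3·t). En intégrant la vitesse et en utilisant la condition initiale x(0) = 10, nous obtenons x(t) = 10·exp(-3·t). En utilisant x(t) = 10·exp(-3·t) et en substituant t = log(3)/3, nous trouvons x = 10/3.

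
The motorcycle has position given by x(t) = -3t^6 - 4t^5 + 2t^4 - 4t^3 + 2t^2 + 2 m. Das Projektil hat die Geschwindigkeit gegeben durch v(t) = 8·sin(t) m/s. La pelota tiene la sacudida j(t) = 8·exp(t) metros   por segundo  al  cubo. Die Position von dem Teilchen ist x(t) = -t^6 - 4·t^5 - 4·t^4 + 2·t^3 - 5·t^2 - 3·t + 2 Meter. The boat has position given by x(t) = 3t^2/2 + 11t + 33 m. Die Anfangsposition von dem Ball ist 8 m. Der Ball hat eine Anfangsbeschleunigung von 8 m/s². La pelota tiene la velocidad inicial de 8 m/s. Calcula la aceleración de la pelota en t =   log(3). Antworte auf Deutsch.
Wir müssen die Stammfunktion unserer Gleichung für den Ruck j(t) = 8·exp(t) 1-mal finden. Die Stammfunktion von dem Ruck ist die Beschleunigung. Mit a(0) = 8 erhalten wir a(t) = 8·exp(t). Wir haben die Beschleunigung a(t) = 8·exp(t). Durch Einsetzen von t = log(3): a(log(3)) = 24.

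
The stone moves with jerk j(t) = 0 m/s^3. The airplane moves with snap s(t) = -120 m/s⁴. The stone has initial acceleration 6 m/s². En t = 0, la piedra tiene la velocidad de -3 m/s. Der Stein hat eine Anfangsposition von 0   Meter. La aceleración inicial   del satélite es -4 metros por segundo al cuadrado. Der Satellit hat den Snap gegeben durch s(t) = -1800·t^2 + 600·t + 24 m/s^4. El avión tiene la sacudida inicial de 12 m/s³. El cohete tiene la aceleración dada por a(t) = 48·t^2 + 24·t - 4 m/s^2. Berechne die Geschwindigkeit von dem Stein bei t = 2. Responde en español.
Debemos encontrar la integral de nuestra ecuación de la sacudida j(t) = 0 2 veces. Tomando ∫j(t)dt y aplicando a(0) = 6, encontramos a(t) = 6. Integrando la aceleración y usando la condición inicial v(0) = -3, obtenemos v(t) = 6·t - 3. De la ecuación de la velocidad v(t) = 6·t - 3, sustituimos t = 2 para obtener v = 9.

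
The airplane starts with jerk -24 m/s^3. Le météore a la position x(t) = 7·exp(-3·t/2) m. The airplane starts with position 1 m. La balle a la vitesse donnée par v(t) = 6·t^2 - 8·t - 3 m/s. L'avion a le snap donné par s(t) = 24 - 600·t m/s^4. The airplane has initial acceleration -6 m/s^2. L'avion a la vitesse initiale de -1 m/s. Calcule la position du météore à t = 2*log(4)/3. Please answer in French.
En utilisant x(t) = 7·exp(-3·t/2) et en substituant t = 2*log(4)/3, nous trouvons x = 7/4.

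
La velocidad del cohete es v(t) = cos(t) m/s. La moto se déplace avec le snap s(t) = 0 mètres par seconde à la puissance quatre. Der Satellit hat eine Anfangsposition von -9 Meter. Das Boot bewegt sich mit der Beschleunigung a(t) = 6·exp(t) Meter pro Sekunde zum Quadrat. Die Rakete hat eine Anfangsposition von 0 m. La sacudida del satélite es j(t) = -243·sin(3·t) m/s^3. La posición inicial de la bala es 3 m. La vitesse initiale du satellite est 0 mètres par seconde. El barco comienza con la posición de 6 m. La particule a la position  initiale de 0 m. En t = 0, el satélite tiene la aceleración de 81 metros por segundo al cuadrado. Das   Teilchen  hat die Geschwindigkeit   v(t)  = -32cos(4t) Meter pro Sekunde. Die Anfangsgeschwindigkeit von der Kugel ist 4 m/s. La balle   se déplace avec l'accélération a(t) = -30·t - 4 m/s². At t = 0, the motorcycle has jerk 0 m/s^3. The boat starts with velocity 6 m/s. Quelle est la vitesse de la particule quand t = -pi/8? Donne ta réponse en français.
En utilisant v(t) = -32·cos(4·t) et en substituant t = -pi/8, nous trouvons v = 0.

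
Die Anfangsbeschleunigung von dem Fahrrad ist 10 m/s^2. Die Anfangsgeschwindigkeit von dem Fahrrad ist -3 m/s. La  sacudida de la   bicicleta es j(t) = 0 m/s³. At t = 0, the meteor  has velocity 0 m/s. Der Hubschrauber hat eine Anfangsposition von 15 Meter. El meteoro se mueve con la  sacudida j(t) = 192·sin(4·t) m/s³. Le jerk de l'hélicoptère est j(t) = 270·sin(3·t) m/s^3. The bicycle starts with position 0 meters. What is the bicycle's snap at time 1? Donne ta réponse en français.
Pour résoudre ceci, nous devons prendre 1 dérivée de notre équation du jerk j(t) = 0. En dérivant le jerk, nous obtenons le snap: s(t) = 0. En utilisant s(t) = 0 et en substituant t = 1, nous trouvons s = 0.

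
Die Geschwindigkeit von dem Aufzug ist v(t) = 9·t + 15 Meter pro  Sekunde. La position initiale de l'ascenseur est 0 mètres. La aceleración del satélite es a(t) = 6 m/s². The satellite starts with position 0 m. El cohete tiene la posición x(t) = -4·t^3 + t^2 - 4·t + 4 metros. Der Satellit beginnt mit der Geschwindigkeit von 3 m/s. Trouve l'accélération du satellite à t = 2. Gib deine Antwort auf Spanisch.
Tenemos la aceleración a(t) = 6. Sustituyendo t = 2: a(2) = 6.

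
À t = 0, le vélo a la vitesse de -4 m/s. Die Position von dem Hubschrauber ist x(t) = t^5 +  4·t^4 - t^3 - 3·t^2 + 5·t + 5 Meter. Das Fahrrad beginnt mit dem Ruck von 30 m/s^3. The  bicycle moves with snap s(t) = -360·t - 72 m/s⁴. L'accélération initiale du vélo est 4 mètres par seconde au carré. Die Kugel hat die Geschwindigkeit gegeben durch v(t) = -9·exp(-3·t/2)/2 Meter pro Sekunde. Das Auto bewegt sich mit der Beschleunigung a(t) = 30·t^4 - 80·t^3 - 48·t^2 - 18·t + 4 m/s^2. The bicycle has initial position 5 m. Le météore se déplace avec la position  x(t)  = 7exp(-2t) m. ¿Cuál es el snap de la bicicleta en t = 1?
De la ecuación del snap s(t) = -360·t - 72, sustituimos t = 1 para obtener s = -432.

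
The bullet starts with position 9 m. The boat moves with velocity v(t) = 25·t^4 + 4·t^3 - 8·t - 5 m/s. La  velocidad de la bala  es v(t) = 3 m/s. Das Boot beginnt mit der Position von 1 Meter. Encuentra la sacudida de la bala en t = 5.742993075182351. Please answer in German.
Ausgehend von der Geschwindigkeit v(t) = 3, nehmen wir 2 Ableitungen. Mit d/dt von v(t) finden wir a(t) = 0. Mit d/dt von a(t) finden wir j(t) = 0. Mit j(t) = 0 und Einsetzen von t = 5.742993075182351, finden wir j = 0.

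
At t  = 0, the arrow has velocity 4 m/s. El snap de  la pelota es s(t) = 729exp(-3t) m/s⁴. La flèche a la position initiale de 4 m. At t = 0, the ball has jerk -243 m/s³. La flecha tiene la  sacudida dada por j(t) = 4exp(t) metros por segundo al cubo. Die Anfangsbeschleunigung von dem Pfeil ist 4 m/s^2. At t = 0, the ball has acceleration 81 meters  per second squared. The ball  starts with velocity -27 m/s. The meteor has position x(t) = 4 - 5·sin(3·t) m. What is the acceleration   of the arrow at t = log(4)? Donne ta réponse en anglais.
To find the answer, we compute 1 antiderivative of j(t) = 4·exp(t). Integrating jerk and using the initial condition a(0) = 4, we get a(t) = 4·exp(t). We have acceleration a(t) = 4·exp(t). Substituting t = log(4): a(log(4)) = 16.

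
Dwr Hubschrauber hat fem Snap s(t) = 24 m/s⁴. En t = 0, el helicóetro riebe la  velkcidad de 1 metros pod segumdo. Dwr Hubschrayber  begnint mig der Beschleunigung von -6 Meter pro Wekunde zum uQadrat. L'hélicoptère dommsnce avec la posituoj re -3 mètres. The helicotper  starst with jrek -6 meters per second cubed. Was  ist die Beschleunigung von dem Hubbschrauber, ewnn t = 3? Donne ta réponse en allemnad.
Wir müssen unsere Gleichung für den Snap s(t) = 24 2-mal integrieren. Die Stammfunktion von dem Snap ist der Ruck. Mit j(0) = -6 erhalten wir j(t) = 24·t - 6. Durch Integration von dem Ruck und Verwendung der Anfangsbedingung a(0) = -6, erhalten wir a(t) = 12·t^2 - 6·t - 6. Wir haben die Beschleunigung a(t) = 12·t^2 - 6·t - 6. Durch Einsetzen von t = 3: a(3) = 84.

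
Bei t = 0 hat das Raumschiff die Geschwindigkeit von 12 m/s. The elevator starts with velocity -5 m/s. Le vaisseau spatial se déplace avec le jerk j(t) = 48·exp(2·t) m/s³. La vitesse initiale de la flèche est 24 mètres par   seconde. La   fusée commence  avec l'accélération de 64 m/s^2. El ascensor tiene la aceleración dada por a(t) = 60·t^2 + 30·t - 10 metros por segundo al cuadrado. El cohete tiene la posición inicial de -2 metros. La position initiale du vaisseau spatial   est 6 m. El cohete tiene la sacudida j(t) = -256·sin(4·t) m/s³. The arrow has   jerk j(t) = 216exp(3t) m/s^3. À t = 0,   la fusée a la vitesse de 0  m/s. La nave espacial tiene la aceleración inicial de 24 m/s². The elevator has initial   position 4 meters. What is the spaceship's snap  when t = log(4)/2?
We must differentiate our jerk equation j(t) = 48·exp(2·t) 1 time. Taking d/dt of j(t), we find s(t) = 96·exp(2·t). From the given snap equation s(t) = 96·exp(2·t), we substitute t = log(4)/2 to get s = 384.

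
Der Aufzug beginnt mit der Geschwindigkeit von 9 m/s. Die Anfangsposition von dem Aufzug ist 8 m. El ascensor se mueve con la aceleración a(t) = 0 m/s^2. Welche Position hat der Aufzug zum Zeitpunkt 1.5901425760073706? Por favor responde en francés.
Nous devons trouver l'intégrale de notre équation de l'accélération a(t) = 0 2 fois. En prenant ∫a(t)dt et en appliquant v(0) = 9, nous trouvons v(t) = 9. En prenant ∫v(t)dt et en appliquant x(0) = 8, nous trouvons x(t) = 9·t + 8. En utilisant x(t) = 9·t + 8 et en substituant t = 1.5901425760073706, nous trouvons x = 22.3112831840663.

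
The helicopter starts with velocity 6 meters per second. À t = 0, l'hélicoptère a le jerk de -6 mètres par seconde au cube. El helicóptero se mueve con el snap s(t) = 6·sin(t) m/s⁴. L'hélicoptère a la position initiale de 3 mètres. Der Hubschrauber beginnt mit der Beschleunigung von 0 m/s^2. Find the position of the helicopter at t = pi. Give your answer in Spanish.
Debemos encontrar la antiderivada de nuestra ecuación del snap s(t) = 6·sin(t) 4 veces. Integrando el snap y usando la condición inicial j(0) = -6, obtenemos j(t) = -6·cos(t). Integrando la sacudida y usando la condición inicial a(0) = 0, obtenemos a(t) = -6·sin(t). La antiderivada de la aceleración, con v(0) = 6, da la velocidad: v(t) = 6·cos(t). La integral de la velocidad, con x(0) = 3, da la posición: x(t) = 6·sin(t) + 3. Tenemos la posición x(t) = 6·sin(t) + 3. Sustituyendo t = pi: x(pi) = 3.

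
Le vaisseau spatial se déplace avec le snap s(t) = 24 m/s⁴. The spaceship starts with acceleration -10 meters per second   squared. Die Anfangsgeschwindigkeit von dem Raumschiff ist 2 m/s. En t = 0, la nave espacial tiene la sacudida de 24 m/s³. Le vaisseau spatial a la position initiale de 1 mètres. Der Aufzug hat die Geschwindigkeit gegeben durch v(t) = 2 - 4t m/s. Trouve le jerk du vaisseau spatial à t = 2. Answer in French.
En partant du snap s(t) = 24, nous prenons 1 primitive. La primitive du snap est le jerk. En utilisant j(0) = 24, nous obtenons j(t) = 24·t + 24. De l'équation du jerk j(t) = 24·t + 24, nous substituons t = 2 pour obtenir j = 72.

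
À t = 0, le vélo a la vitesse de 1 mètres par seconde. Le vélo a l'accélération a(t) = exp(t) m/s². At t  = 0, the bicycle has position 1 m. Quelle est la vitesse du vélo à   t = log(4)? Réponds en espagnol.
Debemos encontrar la integral de nuestra ecuación de la aceleración a(t) = exp(t) 1 vez. La antiderivada de la aceleración es la velocidad. Usando v(0) = 1, obtenemos v(t) = exp(t). De la ecuación de la velocidad v(t) = exp(t), sustituimos t = log(4) para obtener v = 4.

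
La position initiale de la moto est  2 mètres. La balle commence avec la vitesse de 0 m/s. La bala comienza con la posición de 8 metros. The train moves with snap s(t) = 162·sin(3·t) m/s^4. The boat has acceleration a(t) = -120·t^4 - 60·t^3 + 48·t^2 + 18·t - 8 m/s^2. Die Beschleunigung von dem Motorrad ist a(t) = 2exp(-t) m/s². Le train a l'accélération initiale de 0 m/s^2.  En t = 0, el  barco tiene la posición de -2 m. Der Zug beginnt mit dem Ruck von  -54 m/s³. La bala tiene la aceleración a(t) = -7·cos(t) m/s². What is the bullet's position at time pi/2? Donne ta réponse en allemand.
Wir müssen das Integral unserer Gleichung für die Beschleunigung a(t) = -7·cos(t) 2-mal finden. Mit ∫a(t)dt und Anwendung von v(0) = 0, finden wir v(t) = -7·sin(t). Durch Integration von der Geschwindigkeit und Verwendung der Anfangsbedingung x(0) = 8, erhalten wir x(t) = 7·cos(t) + 1. Aus der Gleichung für die Position x(t) = 7·cos(t) + 1, setzen wir t = pi/2 ein und erhalten x = 1.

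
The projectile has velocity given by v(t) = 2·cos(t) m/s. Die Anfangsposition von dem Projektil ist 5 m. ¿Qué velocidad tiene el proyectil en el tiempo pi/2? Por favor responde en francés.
De l'équation de la vitesse v(t) = 2·cos(t), nous substituons t = pi/2 pour obtenir v = 0.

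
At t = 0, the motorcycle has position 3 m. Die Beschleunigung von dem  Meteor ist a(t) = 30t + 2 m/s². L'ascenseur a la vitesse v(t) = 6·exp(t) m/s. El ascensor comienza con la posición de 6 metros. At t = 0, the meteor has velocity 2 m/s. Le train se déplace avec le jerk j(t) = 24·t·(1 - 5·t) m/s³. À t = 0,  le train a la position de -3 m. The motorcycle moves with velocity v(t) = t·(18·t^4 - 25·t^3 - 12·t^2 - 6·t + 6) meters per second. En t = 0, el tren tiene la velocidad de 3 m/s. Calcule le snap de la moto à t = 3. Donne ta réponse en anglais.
Starting from velocity v(t) = t·(18·t^4 - 25·t^3 - 12·t^2 - 6·t + 6), we take 3 derivatives. Taking d/dt of v(t), we find a(t) = 18·t^4 - 25·t^3 - 12·t^2 + t·(72·t^3 - 75·t^2 - 24·t - 6) - 6·t + 6. Differentiating acceleration, we get jerk: j(t) = 144·t^3 - 150·t^2 + t·(216·t^2 - 150·t - 24) - 48·t - 12. The derivative of jerk gives snap: s(t) = 648·t^2 + t·(432·t - 150) - 450·t - 72. Using s(t) = 648·t^2 + t·(432·t - 150) - 450·t - 72 and substituting t = 3, we find s = 7848.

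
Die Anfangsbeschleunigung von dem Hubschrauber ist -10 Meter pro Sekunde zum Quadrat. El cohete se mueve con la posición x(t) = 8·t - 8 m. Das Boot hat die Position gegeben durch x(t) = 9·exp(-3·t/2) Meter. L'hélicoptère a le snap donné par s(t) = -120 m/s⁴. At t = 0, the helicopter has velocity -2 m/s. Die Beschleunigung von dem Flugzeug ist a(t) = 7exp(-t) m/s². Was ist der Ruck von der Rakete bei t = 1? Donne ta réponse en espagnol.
Para resolver esto, necesitamos tomar 3 derivadas de nuestra ecuación de la posición x(t) = 8·t - 8. Tomando d/dt de x(t), encontramos v(t) = 8. Tomando d/dt de v(t), encontramos a(t) = 0. Derivando la aceleración, obtenemos la sacudida: j(t) = 0. De la ecuación de la sacudida j(t) = 0, sustituimos t = 1 para obtener j = 0.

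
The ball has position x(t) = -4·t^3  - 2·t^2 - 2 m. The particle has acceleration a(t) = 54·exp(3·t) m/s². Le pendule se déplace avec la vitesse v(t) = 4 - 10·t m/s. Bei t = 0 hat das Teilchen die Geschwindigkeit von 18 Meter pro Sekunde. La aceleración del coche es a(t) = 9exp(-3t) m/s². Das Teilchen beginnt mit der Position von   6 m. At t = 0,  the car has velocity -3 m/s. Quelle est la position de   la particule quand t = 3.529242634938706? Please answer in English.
To find the answer, we compute 2 antiderivatives of a(t) = 54·exp(3·t). Finding the integral of a(t) and using v(0) = 18: v(t) = 18·exp(3·t). Integrating velocity and using the initial condition x(0) = 6, we get x(t) = 6·exp(3·t). Using x(t) = 6·exp(3·t) and substituting t = 3.529242634938706, we find x = 237871.852802721.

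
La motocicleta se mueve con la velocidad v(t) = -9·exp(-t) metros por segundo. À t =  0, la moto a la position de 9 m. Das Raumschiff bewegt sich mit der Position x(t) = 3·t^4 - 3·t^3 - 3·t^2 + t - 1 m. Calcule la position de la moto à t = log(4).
Pour résoudre ceci, nous devons prendre 1 primitive de notre équation de la vitesse v(t) = -9·exp(-t). La primitive de la vitesse est la position. En utilisant x(0) = 9, nous obtenons x(t) = 9·exp(-t). En utilisant x(t) = 9·exp(-t) et en substituant t = log(4), nous trouvons x = 9/4.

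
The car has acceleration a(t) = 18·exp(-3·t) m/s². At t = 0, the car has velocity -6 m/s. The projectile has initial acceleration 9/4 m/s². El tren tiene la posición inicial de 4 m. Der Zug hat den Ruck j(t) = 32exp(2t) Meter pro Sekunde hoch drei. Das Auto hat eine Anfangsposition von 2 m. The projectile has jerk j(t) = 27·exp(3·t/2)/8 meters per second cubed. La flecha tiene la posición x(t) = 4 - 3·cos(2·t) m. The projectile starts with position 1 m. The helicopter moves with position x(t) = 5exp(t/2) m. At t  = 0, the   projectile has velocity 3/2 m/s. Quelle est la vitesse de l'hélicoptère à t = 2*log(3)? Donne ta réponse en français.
Pour résoudre ceci, nous devons prendre 1 dérivée de notre équation de la position x(t) = 5·exp(t/2). En dérivant la position, nous obtenons la vitesse: v(t) = 5·exp(t/2)/2. Nous avons la vitesse v(t) = 5·exp(t/2)/2. En substituant t = 2*log(3): v(2*log(3)) = 15/2.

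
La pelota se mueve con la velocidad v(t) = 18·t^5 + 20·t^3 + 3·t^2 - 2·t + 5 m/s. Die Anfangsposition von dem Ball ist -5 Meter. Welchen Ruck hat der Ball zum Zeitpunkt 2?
Um dies zu lösen, müssen wir 2 Ableitungen unserer Gleichung für die Geschwindigkeit v(t) = 18·t^5 + 20·t^3 + 3·t^2 - 2·t + 5 nehmen. Durch Ableiten von der Geschwindigkeit erhalten wir die Beschleunigung: a(t) = 90·t^4 + 60·t^2 + 6·t - 2. Durch Ableiten von der Beschleunigung erhalten wir den Ruck: j(t) = 360·t^3 + 120·t + 6. Mit j(t) = 360·t^3 + 120·t + 6 und Einsetzen von t = 2, finden wir j = 3126.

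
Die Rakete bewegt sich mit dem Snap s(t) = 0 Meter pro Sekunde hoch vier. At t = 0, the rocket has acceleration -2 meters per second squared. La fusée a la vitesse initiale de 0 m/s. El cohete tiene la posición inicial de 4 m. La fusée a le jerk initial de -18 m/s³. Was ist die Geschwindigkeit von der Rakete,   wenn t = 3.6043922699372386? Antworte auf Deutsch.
Ausgehend von dem Snap s(t) = 0, nehmen wir 3 Stammfunktionen. Mit ∫s(t)dt und Anwendung von j(0) = -18, finden wir j(t) = -18. Die Stammfunktion von dem Ruck, mit a(0) = -2, ergibt die Beschleunigung: a(t) = -18·t - 2. Die Stammfunktion von der Beschleunigung, mit v(0) = 0, ergibt die Geschwindigkeit: v(t) = t·(-9·t - 2). Aus der Gleichung für die Geschwindigkeit v(t) = t·(-9·t - 2), setzen wir t = 3.6043922699372386 ein und erhalten v = -124.133577260124.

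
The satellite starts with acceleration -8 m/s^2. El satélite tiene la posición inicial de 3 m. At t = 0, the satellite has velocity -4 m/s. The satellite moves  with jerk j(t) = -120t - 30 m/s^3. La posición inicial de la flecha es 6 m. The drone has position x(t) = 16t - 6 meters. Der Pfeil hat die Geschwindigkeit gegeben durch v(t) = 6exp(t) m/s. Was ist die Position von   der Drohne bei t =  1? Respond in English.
Using x(t) = 16·t - 6 and substituting t = 1, we find x = 10.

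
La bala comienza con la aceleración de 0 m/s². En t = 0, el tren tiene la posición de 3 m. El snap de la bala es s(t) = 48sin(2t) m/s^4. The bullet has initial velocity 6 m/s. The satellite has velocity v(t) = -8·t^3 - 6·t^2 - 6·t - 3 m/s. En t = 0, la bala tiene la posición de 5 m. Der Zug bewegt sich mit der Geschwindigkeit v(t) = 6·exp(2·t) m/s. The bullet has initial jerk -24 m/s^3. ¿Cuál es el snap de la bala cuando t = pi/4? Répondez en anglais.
Using s(t) = 48·sin(2·t) and substituting t = pi/4, we find s = 48.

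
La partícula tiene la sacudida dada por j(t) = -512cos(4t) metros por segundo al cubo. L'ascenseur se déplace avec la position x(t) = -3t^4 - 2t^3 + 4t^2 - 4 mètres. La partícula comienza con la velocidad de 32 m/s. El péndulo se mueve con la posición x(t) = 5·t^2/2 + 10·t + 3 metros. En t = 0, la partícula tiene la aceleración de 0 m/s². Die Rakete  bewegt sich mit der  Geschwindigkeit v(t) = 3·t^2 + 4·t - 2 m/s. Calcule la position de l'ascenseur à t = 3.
Nous avons la position x(t) = -3·t^4 - 2·t^3 + 4·t^2 - 4. En substituant t = 3: x(3) = -265.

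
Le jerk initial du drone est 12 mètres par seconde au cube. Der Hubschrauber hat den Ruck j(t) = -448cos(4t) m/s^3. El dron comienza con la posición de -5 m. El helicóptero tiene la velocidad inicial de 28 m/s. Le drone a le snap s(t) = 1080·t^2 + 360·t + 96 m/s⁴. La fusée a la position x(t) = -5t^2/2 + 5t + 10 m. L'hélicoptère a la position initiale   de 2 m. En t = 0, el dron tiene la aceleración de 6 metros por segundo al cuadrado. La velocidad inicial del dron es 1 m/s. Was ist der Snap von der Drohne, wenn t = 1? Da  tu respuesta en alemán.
Mit s(t) = 1080·t^2 + 360·t + 96 und Einsetzen von t = 1, finden wir s = 1536.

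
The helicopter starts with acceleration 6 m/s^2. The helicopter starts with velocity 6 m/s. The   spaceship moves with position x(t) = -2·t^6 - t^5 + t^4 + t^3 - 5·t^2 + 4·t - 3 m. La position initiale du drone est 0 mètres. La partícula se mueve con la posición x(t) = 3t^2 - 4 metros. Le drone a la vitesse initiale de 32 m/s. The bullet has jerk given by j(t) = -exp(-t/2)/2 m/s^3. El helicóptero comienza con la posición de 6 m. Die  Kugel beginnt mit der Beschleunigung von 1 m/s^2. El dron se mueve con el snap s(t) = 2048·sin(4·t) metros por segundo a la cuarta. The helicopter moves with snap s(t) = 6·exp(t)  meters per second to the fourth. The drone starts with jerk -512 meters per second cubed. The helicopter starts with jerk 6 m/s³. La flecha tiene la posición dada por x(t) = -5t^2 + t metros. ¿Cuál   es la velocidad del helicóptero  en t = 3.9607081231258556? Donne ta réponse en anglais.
To find the answer, we compute 3 antiderivatives of s(t) = 6·exp(t). The integral of snap is jerk. Using j(0) = 6, we get j(t) = 6·exp(t). Taking ∫j(t)dt and applying a(0) = 6, we find a(t) = 6·exp(t). Integrating acceleration and using the initial condition v(0) = 6, we get v(t) = 6·exp(t). From the given velocity equation v(t) = 6·exp(t), we substitute t = 3.9607081231258556 to get v = 314.966912099321.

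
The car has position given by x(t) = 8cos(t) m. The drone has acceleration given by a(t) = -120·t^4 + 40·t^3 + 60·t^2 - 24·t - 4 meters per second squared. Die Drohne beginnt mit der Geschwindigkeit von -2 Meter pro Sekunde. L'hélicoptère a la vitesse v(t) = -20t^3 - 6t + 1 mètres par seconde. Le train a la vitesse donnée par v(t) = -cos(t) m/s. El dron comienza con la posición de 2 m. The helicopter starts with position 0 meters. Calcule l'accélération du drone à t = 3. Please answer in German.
Aus der Gleichung für die Beschleunigung a(t) = -120·t^4 + 40·t^3 + 60·t^2 - 24·t - 4, setzen wir t = 3 ein und erhalten a = -8176.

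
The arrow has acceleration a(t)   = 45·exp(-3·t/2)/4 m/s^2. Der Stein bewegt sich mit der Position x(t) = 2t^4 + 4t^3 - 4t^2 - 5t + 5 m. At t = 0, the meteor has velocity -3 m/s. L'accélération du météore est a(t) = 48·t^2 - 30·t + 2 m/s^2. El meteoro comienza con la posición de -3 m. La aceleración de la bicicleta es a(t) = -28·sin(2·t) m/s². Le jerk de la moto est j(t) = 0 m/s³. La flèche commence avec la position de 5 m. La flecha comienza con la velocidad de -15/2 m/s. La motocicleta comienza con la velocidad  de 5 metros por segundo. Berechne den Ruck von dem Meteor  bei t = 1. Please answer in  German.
Um dies zu lösen, müssen wir 1 Ableitung unserer Gleichung für die Beschleunigung a(t) = 48·t^2 - 30·t + 2 nehmen. Mit d/dt von a(t) finden wir j(t) = 96·t - 30. Wir haben den Ruck j(t) = 96·t - 30. Durch Einsetzen von t = 1: j(1) = 66.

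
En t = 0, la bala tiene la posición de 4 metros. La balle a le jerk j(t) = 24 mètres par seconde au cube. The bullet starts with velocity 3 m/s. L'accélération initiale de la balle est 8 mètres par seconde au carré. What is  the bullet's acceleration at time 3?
To find the answer, we compute 1 antiderivative of j(t) = 24. Taking ∫j(t)dt and applying a(0) = 8, we find a(t) = 24·t + 8. From the given acceleration equation a(t) = 24·t + 8, we substitute t = 3 to get a = 80.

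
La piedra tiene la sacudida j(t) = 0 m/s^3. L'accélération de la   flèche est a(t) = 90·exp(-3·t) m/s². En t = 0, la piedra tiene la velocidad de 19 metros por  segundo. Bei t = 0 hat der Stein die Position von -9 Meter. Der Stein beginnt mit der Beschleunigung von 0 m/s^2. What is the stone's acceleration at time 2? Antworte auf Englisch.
We need to integrate our jerk equation j(t) = 0 1 time. The antiderivative of jerk is acceleration. Using a(0) = 0, we get a(t) = 0. Using a(t) = 0 and substituting t = 2, we find a = 0.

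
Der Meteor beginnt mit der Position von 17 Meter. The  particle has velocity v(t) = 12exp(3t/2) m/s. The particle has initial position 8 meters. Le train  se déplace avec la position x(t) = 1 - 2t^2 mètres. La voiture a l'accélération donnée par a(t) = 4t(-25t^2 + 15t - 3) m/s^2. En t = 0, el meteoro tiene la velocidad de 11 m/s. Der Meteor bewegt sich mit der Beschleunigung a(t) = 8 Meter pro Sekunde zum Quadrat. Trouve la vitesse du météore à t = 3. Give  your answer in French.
En partant de l'accélération a(t) = 8, nous prenons 1 primitive. L'intégrale de l'accélération, avec v(0) = 11, donne la vitesse: v(t) = 8·t + 11. Nous avons la vitesse v(t) = 8·t + 11. En substituant t = 3: v(3) = 35.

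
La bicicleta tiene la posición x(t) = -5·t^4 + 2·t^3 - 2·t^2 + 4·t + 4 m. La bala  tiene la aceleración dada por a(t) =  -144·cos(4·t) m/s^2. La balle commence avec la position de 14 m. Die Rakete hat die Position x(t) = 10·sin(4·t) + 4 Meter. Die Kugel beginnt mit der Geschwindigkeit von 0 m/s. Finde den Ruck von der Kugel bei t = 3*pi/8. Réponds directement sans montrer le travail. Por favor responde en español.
En t = 3*pi/8, j = -576.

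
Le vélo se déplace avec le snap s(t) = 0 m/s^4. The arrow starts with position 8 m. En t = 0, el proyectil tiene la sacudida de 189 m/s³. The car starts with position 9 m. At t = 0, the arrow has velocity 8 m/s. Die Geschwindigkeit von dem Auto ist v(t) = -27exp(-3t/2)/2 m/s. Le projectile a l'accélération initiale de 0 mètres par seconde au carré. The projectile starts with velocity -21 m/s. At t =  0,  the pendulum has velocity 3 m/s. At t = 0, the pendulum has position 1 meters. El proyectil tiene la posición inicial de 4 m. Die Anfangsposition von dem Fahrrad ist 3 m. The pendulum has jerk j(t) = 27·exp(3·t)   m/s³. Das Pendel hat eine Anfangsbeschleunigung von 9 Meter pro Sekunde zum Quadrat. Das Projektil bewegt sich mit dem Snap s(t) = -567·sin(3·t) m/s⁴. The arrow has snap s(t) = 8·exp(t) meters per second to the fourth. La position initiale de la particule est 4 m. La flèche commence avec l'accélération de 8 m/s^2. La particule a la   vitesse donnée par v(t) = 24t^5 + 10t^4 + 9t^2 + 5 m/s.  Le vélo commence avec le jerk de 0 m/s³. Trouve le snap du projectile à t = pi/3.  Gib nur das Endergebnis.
La réponse est 0.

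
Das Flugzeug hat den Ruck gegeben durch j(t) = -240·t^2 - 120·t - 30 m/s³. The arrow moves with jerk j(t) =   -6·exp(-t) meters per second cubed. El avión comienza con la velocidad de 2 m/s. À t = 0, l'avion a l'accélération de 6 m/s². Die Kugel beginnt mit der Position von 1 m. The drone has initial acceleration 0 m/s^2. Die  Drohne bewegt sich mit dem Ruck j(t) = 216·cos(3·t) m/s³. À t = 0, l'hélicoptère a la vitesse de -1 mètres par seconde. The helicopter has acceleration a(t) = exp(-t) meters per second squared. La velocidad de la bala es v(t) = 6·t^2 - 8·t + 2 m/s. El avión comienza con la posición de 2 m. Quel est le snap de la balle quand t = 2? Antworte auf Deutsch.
Wir müssen unsere Gleichung für die Geschwindigkeit v(t) = 6·t^2 - 8·t + 2 3-mal ableiten. Mit d/dt von v(t) finden wir a(t) = 12·t - 8. Die Ableitung von der Beschleunigung ergibt den Ruck: j(t) = 12. Mit d/dt von j(t) finden wir s(t) = 0. Mit s(t) = 0 und Einsetzen von t = 2, finden wir s = 0.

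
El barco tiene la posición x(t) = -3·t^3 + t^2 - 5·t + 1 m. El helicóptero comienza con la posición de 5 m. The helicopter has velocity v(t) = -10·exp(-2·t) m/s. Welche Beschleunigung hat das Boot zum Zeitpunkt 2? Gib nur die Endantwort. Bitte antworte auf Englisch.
The answer is -34.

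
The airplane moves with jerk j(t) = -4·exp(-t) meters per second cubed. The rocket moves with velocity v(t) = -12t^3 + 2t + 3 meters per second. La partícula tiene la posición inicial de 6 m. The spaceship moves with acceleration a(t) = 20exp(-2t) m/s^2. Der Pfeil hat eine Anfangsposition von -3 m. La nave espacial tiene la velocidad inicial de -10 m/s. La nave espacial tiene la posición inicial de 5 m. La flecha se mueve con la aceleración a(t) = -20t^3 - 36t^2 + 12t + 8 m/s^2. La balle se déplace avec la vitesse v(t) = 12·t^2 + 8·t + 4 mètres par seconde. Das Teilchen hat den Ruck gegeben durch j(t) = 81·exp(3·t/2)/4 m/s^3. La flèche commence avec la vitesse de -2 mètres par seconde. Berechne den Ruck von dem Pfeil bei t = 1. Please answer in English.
We must differentiate our acceleration equation a(t) = -20·t^3 - 36·t^2 + 12·t + 8 1 time. Taking d/dt of a(t), we find j(t) = -60·t^2 - 72·t + 12. We have jerk j(t) = -60·t^2 - 72·t + 12. Substituting t = 1: j(1) = -120.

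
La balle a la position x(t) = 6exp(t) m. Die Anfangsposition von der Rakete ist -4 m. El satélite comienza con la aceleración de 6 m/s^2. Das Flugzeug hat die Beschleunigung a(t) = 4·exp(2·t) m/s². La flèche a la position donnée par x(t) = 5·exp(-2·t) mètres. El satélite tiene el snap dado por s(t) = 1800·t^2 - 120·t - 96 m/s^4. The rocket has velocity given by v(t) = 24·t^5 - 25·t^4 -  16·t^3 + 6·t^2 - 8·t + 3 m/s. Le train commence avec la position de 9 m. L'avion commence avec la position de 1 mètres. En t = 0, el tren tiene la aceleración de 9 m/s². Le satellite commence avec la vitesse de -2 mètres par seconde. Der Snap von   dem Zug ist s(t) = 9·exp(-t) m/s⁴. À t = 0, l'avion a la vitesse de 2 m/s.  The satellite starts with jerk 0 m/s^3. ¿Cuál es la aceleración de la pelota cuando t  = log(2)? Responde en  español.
Debemos derivar nuestra ecuación de la posición x(t) = 6·exp(t) 2 veces. La derivada de la posición da la velocidad: v(t) = 6·exp(t). La derivada de la velocidad da la aceleración: a(t) = 6·exp(t). Tenemos la aceleración a(t) = 6·exp(t). Sustituyendo t = log(2): a(log(2)) = 12.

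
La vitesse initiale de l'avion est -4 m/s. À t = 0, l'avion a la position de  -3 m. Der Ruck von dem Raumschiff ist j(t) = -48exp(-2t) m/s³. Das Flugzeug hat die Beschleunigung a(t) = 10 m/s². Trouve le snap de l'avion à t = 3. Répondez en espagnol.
Para resolver esto, necesitamos tomar 2 derivadas de nuestra ecuación de la aceleración a(t) = 10. Derivando la aceleración, obtenemos la sacudida: j(t) = 0. Tomando d/dt de j(t), encontramos s(t) = 0. Usando s(t) = 0 y sustituyendo t = 3, encontramos s = 0.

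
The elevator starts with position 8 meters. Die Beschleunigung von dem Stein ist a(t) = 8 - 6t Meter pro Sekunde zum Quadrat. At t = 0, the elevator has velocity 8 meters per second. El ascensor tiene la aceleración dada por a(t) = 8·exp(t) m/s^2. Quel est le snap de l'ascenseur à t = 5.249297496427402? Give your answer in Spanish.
Debemos derivar nuestra ecuación de la aceleración a(t) = 8·exp(t) 2 veces. Derivando la aceleración, obtenemos la sacudida: j(t) = 8·exp(t). Tomando d/dt de j(t), encontramos s(t) = 8·exp(t). De la ecuación del snap s(t) = 8·exp(t), sustituimos t = 5.249297496427402 para obtener s = 1523.45953589210.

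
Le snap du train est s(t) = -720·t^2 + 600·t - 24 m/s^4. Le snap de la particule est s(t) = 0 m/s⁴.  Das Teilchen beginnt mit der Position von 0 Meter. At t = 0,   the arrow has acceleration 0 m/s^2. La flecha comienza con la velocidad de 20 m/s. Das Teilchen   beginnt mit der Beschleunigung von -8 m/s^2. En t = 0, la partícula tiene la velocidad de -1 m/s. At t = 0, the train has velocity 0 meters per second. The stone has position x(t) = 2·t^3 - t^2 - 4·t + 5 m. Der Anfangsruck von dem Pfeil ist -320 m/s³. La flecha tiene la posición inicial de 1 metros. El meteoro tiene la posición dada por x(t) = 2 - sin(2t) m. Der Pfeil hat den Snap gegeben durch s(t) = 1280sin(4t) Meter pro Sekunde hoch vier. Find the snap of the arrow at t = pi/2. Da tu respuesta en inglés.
From the given snap equation s(t) = 1280·sin(4·t), we substitute t = pi/2 to get s = 0.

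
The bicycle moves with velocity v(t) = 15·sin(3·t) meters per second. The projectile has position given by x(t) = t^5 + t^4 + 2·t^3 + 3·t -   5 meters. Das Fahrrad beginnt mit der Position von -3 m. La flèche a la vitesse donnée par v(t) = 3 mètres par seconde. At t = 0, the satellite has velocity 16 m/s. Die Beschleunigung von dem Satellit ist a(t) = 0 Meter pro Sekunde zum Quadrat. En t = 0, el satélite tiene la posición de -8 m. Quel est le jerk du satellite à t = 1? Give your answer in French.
Nous devons dériver notre équation de l'accélération a(t) = 0 1 fois. En prenant d/dt de a(t), nous trouvons j(t) = 0. En utilisant j(t) = 0 et en substituant t = 1, nous trouvons j = 0.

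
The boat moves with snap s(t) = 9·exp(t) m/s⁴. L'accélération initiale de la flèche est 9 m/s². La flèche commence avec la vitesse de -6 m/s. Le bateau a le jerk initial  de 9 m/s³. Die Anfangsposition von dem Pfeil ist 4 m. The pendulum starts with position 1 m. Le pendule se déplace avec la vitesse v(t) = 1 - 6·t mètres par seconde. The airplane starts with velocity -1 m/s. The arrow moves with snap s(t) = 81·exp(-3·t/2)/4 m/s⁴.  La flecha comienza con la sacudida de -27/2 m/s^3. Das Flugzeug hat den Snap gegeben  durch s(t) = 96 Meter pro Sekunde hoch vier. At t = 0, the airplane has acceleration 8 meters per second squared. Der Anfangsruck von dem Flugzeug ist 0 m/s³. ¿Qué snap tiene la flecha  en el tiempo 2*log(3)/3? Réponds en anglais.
We have snap s(t) = 81·exp(-3·t/2)/4. Substituting t = 2*log(3)/3: s(2*log(3)/3) = 27/4.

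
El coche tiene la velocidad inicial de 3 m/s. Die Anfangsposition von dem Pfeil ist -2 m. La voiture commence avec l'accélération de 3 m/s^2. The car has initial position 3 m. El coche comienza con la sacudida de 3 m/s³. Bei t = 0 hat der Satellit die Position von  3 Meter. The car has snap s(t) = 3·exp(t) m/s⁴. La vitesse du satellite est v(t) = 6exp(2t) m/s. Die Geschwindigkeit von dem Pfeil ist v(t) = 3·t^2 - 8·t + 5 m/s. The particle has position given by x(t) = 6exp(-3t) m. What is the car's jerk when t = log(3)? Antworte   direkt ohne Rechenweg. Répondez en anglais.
At t = log(3), j = 9.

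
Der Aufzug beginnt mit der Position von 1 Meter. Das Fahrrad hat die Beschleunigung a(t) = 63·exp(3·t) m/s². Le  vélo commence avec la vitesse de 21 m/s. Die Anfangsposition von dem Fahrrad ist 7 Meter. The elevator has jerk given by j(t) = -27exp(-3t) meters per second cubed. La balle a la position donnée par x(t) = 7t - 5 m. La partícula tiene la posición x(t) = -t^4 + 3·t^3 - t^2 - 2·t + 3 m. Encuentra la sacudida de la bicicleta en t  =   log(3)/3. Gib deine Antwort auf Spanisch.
Para resolver esto, necesitamos tomar 1 derivada de nuestra ecuación de la aceleración a(t) = 63·exp(3·t). Tomando d/dt de a(t), encontramos j(t) = 189·exp(3·t). De la ecuación de la sacudida j(t) = 189·exp(3·t), sustituimos t = log(3)/3 para obtener j = 567.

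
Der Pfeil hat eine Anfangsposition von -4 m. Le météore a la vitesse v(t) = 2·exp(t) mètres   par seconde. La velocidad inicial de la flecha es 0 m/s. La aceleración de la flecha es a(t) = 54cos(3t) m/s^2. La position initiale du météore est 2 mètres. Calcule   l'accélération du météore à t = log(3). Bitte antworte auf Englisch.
Starting from velocity v(t) = 2·exp(t), we take 1 derivative. The derivative of velocity gives acceleration: a(t) = 2·exp(t). From the given acceleration equation a(t) = 2·exp(t), we substitute t = log(3) to get a = 6.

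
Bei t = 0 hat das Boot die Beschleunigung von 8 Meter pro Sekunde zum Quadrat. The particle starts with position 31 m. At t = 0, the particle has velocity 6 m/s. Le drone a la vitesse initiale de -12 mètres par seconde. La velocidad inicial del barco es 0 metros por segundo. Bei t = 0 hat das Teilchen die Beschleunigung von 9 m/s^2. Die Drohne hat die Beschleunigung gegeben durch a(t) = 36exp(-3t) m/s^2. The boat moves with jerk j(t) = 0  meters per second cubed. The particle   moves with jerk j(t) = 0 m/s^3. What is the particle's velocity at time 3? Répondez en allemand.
Wir müssen unsere Gleichung für den Ruck j(t) = 0 2-mal integrieren. Durch Integration von dem Ruck und Verwendung der Anfangsbedingung a(0) = 9, erhalten wir a(t) = 9. Die Stammfunktion von der Beschleunigung ist die Geschwindigkeit. Mit v(0) = 6 erhalten wir v(t) = 9·t + 6. Aus der Gleichung für die Geschwindigkeit v(t) = 9·t + 6, setzen wir t = 3 ein und erhalten v = 33.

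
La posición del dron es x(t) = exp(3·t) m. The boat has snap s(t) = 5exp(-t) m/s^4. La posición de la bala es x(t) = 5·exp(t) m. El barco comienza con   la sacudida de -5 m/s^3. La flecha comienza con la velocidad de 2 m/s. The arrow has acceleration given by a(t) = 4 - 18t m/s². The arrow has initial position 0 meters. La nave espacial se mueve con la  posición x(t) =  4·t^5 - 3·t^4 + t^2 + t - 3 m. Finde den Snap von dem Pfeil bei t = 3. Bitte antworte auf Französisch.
Pour résoudre ceci, nous devons prendre 2 dérivées de notre équation de l'accélération a(t) = 4 - 18·t. La dérivée de l'accélération donne le jerk: j(t) = -18. La dérivée du jerk donne le snap: s(t) = 0. De l'équation du snap s(t) = 0, nous substituons t = 3 pour obtenir s = 0.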